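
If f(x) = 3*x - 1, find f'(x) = 3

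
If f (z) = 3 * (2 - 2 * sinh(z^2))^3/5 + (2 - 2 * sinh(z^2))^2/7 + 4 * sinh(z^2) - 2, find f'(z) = 8*z*(262*sinh(z^2) - 126*cosh(z^2)^2 + 25)*cosh(z^2)/35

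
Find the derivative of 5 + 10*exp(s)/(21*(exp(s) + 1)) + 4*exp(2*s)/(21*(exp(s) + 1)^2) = (18*exp(2*s) + 10*exp(s))/(21*exp(3*s) + 63*exp(2*s) + 63*exp(s) + 21)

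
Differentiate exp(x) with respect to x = exp(x)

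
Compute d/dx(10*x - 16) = 10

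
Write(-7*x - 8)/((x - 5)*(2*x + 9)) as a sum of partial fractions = -47/(19*(2*x + 9)) - 43/(19*(x - 5))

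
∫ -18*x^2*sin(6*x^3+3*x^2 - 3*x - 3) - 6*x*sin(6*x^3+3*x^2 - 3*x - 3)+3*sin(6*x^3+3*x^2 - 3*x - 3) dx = cos(3*(2*x^3 + x^2 - x - 1)) + C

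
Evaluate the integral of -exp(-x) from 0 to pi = -1 + exp(-pi)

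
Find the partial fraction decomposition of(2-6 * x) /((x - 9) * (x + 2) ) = -14/(11*(x + 2)) - 52/(11*(x - 9))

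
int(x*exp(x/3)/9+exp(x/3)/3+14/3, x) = x*(exp(x/3) + 14)/3 + C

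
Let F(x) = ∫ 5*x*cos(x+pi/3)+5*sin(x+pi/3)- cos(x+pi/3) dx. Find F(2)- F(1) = -4*sin(1 + pi/3) + 9*sin(pi/3 + 2)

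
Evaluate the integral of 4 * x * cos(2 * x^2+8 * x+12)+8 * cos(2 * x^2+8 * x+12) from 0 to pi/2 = sin(pi^2/2 + 12) - sin(12)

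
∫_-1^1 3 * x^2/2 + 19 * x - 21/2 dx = -20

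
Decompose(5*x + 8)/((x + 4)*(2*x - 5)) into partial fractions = 41/(13*(2*x - 5)) + 12/(13*(x + 4))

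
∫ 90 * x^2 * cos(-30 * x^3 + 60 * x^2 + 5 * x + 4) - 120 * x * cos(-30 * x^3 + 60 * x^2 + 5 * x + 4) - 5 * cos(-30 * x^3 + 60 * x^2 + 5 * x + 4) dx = -sin(-30*x^3 + 60*x^2 + 5*x + 4) + C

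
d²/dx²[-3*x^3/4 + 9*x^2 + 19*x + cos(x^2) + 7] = -4*x^2*cos(x^2) - 9*x/2 - 2*sin(x^2) + 18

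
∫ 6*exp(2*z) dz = 3*exp(2*z) + C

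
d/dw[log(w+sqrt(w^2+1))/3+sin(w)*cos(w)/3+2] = (-2*w^2*sin(w)^2 + w^2 - 2*w*sqrt(w^2 + 1)*sin(w)^2 + w*sqrt(w^2 + 1) + w + sqrt(w^2 + 1) - 2*sin(w)^2 + 1)/(3*w^2 + 3*w*sqrt(w^2 + 1) + 3)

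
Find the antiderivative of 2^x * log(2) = 2^x + C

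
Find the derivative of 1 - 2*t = -2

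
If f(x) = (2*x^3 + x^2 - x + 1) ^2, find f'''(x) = 480*x^3 + 240*x^2 - 72*x + 12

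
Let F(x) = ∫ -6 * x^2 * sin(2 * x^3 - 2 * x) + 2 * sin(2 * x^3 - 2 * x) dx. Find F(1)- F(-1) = 0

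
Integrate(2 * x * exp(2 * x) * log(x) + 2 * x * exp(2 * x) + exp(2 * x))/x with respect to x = (log(x) + 1)*exp(2*x) + C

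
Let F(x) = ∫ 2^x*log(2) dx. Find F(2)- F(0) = 3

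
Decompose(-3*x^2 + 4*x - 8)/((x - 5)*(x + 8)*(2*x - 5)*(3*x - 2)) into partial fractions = -90/(1859*(3*x - 2)) + 134/(1155*(2*x - 5)) + 116/(3549*(x + 8)) - 63/(845*(x - 5))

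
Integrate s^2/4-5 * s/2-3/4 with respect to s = s^3/12 - 5*s^2/4 - 3*s/4 + C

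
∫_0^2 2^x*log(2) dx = 3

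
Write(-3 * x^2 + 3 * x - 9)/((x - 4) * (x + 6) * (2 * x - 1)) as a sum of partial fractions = 33/(91*(2*x - 1)) - 27/(26*(x + 6)) - 9/(14*(x - 4))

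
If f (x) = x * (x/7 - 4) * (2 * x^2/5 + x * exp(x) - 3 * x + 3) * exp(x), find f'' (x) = 2*x^4*exp(x)/35 + 4*x^3*exp(2*x)/7 - 11*x^3*exp(x)/7 - 100*x^2*exp(2*x)/7 + 33*x^2*exp(x)/35 - 218*x*exp(2*x)/7 + 894*x*exp(x)/35 - 8*exp(2*x) + 6*exp(x)/7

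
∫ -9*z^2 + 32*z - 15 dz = -3*z^3 + 16*z^2 - 15*z + C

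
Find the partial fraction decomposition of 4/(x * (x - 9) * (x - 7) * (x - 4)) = 1/(15*(x - 4)) - 2/(21*(x - 7)) + 2/(45*(x - 9)) - 1/(63*x)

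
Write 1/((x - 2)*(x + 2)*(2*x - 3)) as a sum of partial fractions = -4/(7*(2*x - 3)) + 1/(28*(x + 2)) + 1/(4*(x - 2))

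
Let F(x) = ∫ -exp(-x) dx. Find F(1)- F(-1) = -E + exp(-1)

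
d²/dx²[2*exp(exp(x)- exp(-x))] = (2*exp(exp(x) - exp(-x)) - 2*exp(x + exp(x) - exp(-x)) + 4*exp(2*x + exp(x) - exp(-x)) + 2*exp(3*x + exp(x) - exp(-x)) + 2*exp(4*x + exp(x) - exp(-x)))*exp(-2*x)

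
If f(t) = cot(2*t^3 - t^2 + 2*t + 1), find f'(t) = 2*(-3*t^2 + t - 1)/sin(2*t^3 - t^2 + 2*t + 1)^2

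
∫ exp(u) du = exp(u) + C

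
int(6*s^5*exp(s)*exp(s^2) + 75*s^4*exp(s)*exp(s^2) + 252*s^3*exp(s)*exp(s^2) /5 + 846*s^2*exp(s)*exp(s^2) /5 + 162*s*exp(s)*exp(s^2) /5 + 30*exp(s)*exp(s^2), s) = 3*s*(5*s^3 + 60*s^2 + 2*s + 50)*exp(s*(s + 1))/5 + C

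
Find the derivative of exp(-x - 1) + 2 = -exp(-x - 1)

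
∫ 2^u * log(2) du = 2^u + C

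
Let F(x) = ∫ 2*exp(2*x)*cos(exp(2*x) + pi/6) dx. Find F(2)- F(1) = -sin(pi/6 + exp(2)) + sin(pi/6 + exp(4))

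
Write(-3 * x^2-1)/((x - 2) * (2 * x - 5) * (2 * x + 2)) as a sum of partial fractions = -79/(14*(2*x - 5)) - 2/(21*(x + 1)) + 13/(6*(x - 2))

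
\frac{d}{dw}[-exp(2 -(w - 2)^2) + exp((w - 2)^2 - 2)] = (2*w*exp(2*w^2 - 8*w + 4) + 2*w - 4*exp(2*w^2 - 8*w + 4) - 4)*exp(-w^2 + 4*w - 2)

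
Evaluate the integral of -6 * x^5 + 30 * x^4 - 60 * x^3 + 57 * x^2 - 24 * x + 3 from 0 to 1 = 0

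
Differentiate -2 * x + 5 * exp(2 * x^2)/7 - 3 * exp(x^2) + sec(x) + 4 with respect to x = 20*x*exp(2*x^2)/7 - 6*x*exp(x^2) + tan(x)*sec(x) - 2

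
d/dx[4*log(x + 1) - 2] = 4/(x + 1)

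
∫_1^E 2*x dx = -1 + exp(2)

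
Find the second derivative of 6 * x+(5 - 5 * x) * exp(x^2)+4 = -20*x^3*exp(x^2) + 20*x^2*exp(x^2) - 30*x*exp(x^2) + 10*exp(x^2)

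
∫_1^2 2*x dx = 3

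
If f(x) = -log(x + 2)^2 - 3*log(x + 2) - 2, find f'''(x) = -4*log(x + 2)/(x^3 + 6*x^2 + 12*x + 8)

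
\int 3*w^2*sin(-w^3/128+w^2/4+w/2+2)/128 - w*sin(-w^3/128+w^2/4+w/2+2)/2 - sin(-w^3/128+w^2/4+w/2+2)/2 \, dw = cos(-w^3/128 + w^2/4 + w/2 + 2) + C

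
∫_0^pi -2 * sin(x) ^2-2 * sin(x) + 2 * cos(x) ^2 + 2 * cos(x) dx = -4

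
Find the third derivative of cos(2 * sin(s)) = 12*sin(s)*cos(s)*cos(2*sin(s)) + 8*sin(2*sin(s))*cos(s)^3 + 2*sin(2*sin(s))*cos(s)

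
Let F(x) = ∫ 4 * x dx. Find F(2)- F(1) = 6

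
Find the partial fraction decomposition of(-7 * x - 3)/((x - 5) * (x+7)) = -23/(6*(x + 7)) - 19/(6*(x - 5))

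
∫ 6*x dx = 3*x^2 + C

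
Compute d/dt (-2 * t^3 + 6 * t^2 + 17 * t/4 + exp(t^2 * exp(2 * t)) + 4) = 2*t^2*exp(t^2*exp(2*t) + 2*t) - 6*t^2 + 2*t*exp(t^2*exp(2*t) + 2*t) + 12*t + 17/4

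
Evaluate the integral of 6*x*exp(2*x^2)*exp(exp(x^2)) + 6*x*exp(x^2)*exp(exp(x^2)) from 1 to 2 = -3*exp(1 + E) + 3*exp(4 + exp(4))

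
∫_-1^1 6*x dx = 0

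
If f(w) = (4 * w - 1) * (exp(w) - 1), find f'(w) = 4*w*exp(w) + 3*exp(w) - 4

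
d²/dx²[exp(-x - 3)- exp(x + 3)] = (1 - exp(2*x + 6))*exp(-x - 3)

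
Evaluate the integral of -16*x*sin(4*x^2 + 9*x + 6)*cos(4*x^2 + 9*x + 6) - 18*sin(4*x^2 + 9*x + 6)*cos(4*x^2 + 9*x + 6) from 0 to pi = cos(12 + 8*pi^2)/2 - cos(12)/2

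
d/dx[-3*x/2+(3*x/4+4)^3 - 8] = 81*x^2/64 + 27*x/2 + 69/2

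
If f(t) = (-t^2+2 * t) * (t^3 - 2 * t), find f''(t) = -20*t^3 + 24*t^2 + 12*t - 8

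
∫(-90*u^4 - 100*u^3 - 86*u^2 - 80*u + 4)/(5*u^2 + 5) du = -6*u^3 - 10*u^2 + 4*u/5 + 2*log(u^2 + 1) + C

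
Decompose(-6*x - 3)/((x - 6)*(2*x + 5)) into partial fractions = -24/(17*(2*x + 5)) - 39/(17*(x - 6))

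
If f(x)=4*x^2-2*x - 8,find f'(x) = 8*x - 2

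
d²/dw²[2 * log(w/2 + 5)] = -2/(w^2 + 20*w + 100)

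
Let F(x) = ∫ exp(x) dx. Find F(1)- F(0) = -1 + E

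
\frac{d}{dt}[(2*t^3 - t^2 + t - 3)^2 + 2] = 24*t^5 - 20*t^4 + 20*t^3 - 42*t^2 + 14*t - 6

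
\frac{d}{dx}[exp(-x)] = -exp(-x)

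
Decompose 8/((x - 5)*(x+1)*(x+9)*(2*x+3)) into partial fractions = 64/(195*(2*x + 3)) - 1/(210*(x + 9)) - 1/(6*(x + 1)) + 2/(273*(x - 5))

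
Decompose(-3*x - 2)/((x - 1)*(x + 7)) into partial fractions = -19/(8*(x + 7)) - 5/(8*(x - 1))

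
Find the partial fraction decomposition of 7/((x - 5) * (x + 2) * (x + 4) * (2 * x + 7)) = 56/(51*(2*x + 7)) - 7/(18*(x + 4)) - 1/(6*(x + 2)) + 1/(153*(x - 5))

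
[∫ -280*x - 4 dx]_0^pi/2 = -35*pi^2 - 2*pi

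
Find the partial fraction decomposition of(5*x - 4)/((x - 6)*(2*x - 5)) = -17/(7*(2*x - 5)) + 26/(7*(x - 6))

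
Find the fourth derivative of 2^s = 2^s*log(2)^4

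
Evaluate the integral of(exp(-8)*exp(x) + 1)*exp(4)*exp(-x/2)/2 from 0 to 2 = -exp(3) - exp(-4) + exp(-3) + exp(4)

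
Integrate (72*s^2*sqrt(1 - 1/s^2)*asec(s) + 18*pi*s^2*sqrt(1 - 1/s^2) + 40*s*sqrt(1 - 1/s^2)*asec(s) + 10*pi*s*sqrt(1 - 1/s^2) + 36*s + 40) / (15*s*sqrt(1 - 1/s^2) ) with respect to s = s*(9*s + 10)*(4*asec(s) + pi)/15 + C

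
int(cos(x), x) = sin(x) + C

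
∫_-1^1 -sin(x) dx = 0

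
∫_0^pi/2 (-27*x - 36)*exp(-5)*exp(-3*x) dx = -15*exp(-5) - 3*(-5 - 3*pi/2)*exp(-5 - 3*pi/2)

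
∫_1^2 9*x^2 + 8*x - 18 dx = 15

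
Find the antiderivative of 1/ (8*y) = log(y)/8 + C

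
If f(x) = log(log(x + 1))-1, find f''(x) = (-log(x + 1) - 1)/(x^2*log(x + 1)^2 + 2*x*log(x + 1)^2 + log(x + 1)^2)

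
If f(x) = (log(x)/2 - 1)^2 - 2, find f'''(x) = (2*log(x) - 7)/(2*x^3)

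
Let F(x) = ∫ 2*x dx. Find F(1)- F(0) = 1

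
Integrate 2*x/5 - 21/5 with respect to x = x^2/5 - 21*x/5 + C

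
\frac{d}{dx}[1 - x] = -1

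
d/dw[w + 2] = 1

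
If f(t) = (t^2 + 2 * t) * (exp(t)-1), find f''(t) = t^2*exp(t) + 6*t*exp(t) + 6*exp(t) - 2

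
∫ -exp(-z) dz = exp(-z) + C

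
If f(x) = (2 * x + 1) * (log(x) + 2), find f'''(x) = (2 - 2*x)/x^3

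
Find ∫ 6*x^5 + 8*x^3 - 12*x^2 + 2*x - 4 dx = x^6 + 2*x^4 - 4*x^3 + x^2 - 4*x + C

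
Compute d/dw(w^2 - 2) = 2*w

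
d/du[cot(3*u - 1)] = -3/sin(3*u - 1)^2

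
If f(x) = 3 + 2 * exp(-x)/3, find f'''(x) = -2*exp(-x)/3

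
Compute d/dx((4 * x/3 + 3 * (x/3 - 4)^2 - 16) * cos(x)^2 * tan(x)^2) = x^2*sin(2*x)/3 + 2*x*sin(x)^2/3 - 20*x*sin(2*x)/3 - 20*sin(x)^2/3 + 32*sin(2*x)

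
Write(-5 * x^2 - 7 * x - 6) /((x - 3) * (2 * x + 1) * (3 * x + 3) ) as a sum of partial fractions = 5/(7*(2*x + 1)) - 1/(3*(x + 1)) - 6/(7*(x - 3))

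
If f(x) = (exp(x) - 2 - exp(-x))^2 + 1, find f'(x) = (2*exp(4*x) - 4*exp(3*x) - 4*exp(x) - 2)*exp(-2*x)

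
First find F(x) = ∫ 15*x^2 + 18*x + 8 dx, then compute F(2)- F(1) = 70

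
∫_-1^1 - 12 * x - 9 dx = -18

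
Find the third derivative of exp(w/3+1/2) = exp(w/3 + 1/2)/27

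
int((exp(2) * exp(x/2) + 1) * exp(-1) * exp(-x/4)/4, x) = 2*sinh(x/4 + 1) + C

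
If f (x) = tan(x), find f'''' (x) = 24*tan(x)^5 + 40*tan(x)^3 + 16*tan(x)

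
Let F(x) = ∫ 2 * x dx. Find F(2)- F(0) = 4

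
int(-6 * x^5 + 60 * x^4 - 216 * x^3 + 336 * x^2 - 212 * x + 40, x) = -x^6 + 12*x^5 - 54*x^4 + 112*x^3 - 106*x^2 + 40*x + C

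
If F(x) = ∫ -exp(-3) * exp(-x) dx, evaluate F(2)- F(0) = -exp(-3) + exp(-5)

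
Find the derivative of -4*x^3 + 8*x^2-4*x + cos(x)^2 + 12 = -12*x^2 + 16*x - sin(2*x) - 4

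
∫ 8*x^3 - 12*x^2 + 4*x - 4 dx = 2*x^4 - 4*x^3 + 2*x^2 - 4*x + C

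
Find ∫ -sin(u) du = cos(u) + C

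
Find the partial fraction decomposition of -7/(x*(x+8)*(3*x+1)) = 63/(23*(3*x + 1)) - 7/(184*(x + 8)) - 7/(8*x)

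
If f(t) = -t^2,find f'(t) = -2*t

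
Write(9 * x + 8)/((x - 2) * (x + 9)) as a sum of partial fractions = 73/(11*(x + 9)) + 26/(11*(x - 2))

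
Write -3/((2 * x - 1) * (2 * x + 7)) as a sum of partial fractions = 3/(8*(2*x + 7)) - 3/(8*(2*x - 1))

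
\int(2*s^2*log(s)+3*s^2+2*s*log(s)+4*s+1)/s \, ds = (s + 1)^2*(log(s) + 1) + C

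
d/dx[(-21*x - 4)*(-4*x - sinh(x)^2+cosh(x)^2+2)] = 168*x - 47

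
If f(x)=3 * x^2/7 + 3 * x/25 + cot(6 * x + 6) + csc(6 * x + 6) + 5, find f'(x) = 6*x/7 - 6*cot(6*x + 6)^2 - 6*cot(6*x + 6)*csc(6*x + 6) - 147/25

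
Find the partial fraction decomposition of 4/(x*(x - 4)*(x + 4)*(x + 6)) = -1/(30*(x + 6)) + 1/(16*(x + 4)) + 1/(80*(x - 4)) - 1/(24*x)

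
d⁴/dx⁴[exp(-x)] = exp(-x)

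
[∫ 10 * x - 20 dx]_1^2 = -5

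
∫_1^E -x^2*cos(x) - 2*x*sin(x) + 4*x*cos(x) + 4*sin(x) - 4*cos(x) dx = -(-2 + E)^2*sin(E) + sin(1)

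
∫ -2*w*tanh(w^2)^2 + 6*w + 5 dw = 2*w^2 + 5*w + tanh(w^2) + C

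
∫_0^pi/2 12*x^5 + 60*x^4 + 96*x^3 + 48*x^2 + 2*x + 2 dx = pi^2/4 + pi + 2*(pi^2/4 + pi)^3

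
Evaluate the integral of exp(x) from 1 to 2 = -E + exp(2)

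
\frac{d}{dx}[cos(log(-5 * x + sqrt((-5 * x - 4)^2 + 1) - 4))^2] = 5*(-5*x + sqrt(25*x^2 + 40*x + 17) - 4)*sin(2*log(-5*x + sqrt(25*x^2 + 40*x + 17) - 4))/(25*x^2 - 5*x*sqrt(25*x^2 + 40*x + 17) + 40*x - 4*sqrt(25*x^2 + 40*x + 17) + 17)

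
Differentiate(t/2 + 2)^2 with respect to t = t/2 + 2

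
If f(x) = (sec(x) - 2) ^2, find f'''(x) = 4*(1 - 2/cos(x) - 6/cos(x)^2 + 6/cos(x)^3)*sin(x)/cos(x)^2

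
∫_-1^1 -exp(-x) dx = -E + exp(-1)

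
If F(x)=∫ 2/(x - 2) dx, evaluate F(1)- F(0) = -2*log(2)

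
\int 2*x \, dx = x^2 + C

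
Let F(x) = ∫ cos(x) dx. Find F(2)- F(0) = sin(2)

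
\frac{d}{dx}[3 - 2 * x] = -2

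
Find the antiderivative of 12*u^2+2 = 4*u^3 + 2*u + C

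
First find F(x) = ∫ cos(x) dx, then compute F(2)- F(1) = -sin(1) + sin(2)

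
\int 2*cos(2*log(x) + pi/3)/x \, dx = sin(2*log(x) + pi/3) + C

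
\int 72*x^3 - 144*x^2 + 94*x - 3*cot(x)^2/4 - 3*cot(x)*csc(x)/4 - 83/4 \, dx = 18*x^4 - 48*x^3 + 47*x^2 - 20*x + 3*cot(x)/4 + 3*csc(x)/4 + C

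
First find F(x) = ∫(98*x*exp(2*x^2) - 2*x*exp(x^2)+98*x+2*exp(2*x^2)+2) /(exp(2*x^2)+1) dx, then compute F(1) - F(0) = -pi/4 + acot(E) + 51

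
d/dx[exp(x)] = exp(x)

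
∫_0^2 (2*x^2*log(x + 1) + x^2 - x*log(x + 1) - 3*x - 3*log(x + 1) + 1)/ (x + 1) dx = -log(3)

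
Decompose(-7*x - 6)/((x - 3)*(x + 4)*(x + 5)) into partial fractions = 29/(8*(x + 5)) - 22/(7*(x + 4)) - 27/(56*(x - 3))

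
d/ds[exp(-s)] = -exp(-s)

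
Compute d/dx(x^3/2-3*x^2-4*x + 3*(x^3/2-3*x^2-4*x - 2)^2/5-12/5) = 9*x^5/10 - 9*x^4 + 12*x^3 + 411*x^2/10 + 138*x/5 + 28/5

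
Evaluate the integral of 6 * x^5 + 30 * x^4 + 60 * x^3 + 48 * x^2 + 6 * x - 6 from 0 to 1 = 35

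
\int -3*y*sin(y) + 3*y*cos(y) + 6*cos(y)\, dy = 3*sqrt(2)*(y + 1)*sin(y + pi/4) + C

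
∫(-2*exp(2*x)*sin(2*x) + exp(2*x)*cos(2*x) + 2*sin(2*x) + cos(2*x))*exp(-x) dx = 2*cos(2*x)*sinh(x) + C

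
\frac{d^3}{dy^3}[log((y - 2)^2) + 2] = 4/(y^3 - 6*y^2 + 12*y - 8)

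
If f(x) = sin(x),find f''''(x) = sin(x)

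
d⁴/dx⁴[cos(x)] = cos(x)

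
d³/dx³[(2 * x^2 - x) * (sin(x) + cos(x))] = -2*sqrt(2)*x^2*cos(x + pi/4) - 13*x*sin(x) - 11*x*cos(x) - 9*sin(x) + 15*cos(x)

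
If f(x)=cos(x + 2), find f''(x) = -cos(x + 2)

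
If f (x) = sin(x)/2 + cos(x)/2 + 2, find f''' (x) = sin(x)/2 - cos(x)/2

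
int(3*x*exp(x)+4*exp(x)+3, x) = (3*x + 1)*(exp(x) + 1) + C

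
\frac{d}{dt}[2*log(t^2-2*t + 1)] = 4/(t - 1)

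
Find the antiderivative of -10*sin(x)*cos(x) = 5*cos(x)^2 + C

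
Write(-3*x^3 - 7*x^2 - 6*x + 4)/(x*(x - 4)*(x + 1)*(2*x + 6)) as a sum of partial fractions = -10/(21*(x + 3)) + 3/(10*(x + 1)) - 81/(70*(x - 4)) - 1/(6*x)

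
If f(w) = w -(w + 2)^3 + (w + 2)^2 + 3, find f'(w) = -3*w^2 - 10*w - 7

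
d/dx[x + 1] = 1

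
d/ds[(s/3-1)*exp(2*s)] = 2*s*exp(2*s)/3 - 5*exp(2*s)/3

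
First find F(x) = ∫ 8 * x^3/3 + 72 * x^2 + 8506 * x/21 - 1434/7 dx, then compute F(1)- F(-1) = -2532/7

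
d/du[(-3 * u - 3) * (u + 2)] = -6*u - 9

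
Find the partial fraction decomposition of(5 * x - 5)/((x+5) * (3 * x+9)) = 5/(x + 5) - 10/(3*(x + 3))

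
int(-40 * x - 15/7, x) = -20*x^2 - 15*x/7 + C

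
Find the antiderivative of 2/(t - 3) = 2*log(t - 3) + C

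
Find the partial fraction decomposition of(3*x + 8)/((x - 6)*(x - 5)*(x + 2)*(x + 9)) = 19/(1470*(x + 9)) + 1/(196*(x + 2)) - 23/(98*(x - 5)) + 13/(60*(x - 6))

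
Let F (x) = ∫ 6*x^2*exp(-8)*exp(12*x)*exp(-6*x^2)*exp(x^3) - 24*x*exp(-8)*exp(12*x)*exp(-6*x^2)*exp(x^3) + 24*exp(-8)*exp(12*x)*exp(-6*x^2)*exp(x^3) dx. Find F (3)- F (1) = -2*exp(-1) + 2*E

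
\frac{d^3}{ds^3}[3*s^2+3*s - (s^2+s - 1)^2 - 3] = -24*s - 12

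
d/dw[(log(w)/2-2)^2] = (log(w) - 4)/(2*w)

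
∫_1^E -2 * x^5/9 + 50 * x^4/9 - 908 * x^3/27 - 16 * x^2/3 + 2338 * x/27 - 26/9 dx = -3*(-5*exp(2)/3 + E/9 + exp(3)/9 + 5)^2 - 20*exp(2)/3 + 4*E/9 + 4*exp(3)/9 + 1180/27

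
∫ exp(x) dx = exp(x) + C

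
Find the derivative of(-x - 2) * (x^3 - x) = -4*x^3 - 6*x^2 + 2*x + 2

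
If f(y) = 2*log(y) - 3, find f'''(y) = 4/y^3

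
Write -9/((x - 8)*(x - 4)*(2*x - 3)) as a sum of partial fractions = -36/(65*(2*x - 3)) + 9/(20*(x - 4)) - 9/(52*(x - 8))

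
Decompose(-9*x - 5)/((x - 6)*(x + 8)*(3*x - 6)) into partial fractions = 67/(420*(x + 8)) + 23/(120*(x - 2)) - 59/(168*(x - 6))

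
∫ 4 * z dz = 2*z^2 + C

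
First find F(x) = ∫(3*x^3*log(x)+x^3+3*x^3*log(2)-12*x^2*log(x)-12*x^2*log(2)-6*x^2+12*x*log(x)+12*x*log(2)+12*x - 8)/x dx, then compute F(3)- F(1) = log(2) + log(6)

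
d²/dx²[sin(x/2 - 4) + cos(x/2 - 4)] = -sqrt(2)*cos(-x/2 + pi/4 + 4)/4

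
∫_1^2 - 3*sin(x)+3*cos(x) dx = 3*sqrt(2)*(-sin(pi/4 + 1) + sin(pi/4 + 2))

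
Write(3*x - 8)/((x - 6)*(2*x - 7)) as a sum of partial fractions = -1/(2*x - 7) + 2/(x - 6)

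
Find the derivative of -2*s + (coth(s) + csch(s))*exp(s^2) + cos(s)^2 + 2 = 2*s*exp(s^2)/tanh(s) + 2*s*exp(s^2)/sinh(s) - exp(s^2)*cosh(s)/sinh(s)^2 - exp(s^2)/sinh(s)^2 - sin(2*s) - 2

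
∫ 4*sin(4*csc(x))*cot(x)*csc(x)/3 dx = cos(4*csc(x))/3 + C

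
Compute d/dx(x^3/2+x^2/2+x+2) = 3*x^2/2 + x + 1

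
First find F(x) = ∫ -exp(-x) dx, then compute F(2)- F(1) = -exp(-1) + exp(-2)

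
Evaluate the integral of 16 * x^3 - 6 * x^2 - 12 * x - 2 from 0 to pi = (pi + 2*pi^2)*(-2*pi - 2 + 2*pi^2)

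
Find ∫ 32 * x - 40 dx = 16*x^2 - 40*x + C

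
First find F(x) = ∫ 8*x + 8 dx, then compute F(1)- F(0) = 12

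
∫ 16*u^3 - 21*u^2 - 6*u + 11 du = 4*u^4 - 7*u^3 - 3*u^2 + 11*u + C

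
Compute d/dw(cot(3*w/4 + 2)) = -3/(4*sin(3*w/4 + 2)^2)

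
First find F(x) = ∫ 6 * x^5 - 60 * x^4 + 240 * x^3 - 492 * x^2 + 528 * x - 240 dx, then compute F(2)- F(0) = -96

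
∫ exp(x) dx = exp(x) + C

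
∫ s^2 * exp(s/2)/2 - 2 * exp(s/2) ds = (s - 2)^2*exp(s/2) + C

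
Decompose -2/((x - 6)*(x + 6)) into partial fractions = 1/(6*(x + 6)) - 1/(6*(x - 6))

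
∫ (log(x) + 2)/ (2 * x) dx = (log(x) + 2)^2/4 + C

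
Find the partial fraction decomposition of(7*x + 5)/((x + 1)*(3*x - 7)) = 32/(5*(3*x - 7)) + 1/(5*(x + 1))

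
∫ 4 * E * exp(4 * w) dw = exp(4*w + 1) + C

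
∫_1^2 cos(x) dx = -sin(1) + sin(2)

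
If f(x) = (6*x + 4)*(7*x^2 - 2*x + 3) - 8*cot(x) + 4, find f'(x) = 126*x^2 + 32*x + 8*cot(x)^2 + 18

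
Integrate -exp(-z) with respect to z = exp(-z) + C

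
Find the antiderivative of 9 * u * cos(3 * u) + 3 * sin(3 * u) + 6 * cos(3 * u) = (3*u + 2)*sin(3*u) + C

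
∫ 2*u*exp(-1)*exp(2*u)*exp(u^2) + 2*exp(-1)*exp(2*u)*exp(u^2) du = exp((u + 1)^2 - 2) + C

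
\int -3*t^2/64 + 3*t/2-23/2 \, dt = -t^3/64 + 3*t^2/4 - 23*t/2 + C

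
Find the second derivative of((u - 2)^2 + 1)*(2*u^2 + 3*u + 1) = 24*u^2 - 30*u - 2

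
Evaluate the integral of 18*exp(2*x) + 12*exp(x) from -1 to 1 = -(3*exp(-1) + 2)^2 + (2 + 3*E)^2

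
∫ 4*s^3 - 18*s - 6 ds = s^4 - 9*s^2 - 6*s + C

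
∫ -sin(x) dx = cos(x) + C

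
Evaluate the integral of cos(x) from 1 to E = -sin(1) + sin(E)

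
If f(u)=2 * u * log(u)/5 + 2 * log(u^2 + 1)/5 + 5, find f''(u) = (2*u^4 - 4*u^3 + 4*u^2 + 4*u + 2)/(5*u^5 + 10*u^3 + 5*u)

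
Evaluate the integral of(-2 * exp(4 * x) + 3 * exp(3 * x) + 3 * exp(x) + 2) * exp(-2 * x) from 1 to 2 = -(-exp(-2) + exp(2))^2 - 3*E - 3*exp(-2) + 3*exp(-1) + (E - exp(-1))^2 + 3*exp(2)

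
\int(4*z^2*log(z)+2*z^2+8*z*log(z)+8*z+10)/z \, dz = 2*((z + 2)^2 + 1)*log(z) + C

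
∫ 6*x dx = 3*x^2 + C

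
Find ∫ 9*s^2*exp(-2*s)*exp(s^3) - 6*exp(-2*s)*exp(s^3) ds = 3*exp(s*(s^2 - 2)) + C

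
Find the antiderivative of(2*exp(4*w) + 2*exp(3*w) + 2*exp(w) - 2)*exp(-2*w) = ((exp(w) + 1)*exp(w) - 1)^2*exp(-2*w) + C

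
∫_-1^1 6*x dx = 0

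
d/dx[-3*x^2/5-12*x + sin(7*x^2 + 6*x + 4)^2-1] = 14*x*sin(14*x^2 + 12*x + 8) - 6*x/5 + 6*sin(14*x^2 + 12*x + 8) - 12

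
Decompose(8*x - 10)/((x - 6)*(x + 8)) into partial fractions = 37/(7*(x + 8)) + 19/(7*(x - 6))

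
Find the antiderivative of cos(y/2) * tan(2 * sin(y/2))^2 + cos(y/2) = tan(2*sin(y/2)) + C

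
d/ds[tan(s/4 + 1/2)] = tan(s/4 + 1/2)^2/4 + 1/4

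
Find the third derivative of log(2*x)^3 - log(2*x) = (6*log(x)^2 - 18*log(x) + 12*log(2)*log(x) - 18*log(2) + 6*log(2)^2 + 4)/x^3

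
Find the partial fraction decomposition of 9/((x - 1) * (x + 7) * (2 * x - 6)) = 9/(160*(x + 7)) - 9/(32*(x - 1)) + 9/(40*(x - 3))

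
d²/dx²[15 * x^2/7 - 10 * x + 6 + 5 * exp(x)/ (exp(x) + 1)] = (30*exp(3*x) + 55*exp(2*x) + 125*exp(x) + 30)/(7*exp(3*x) + 21*exp(2*x) + 21*exp(x) + 7)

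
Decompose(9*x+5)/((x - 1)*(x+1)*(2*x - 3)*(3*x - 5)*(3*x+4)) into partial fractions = -3/(17*(3*x + 4)) + 15/(4*(3*x - 5)) - 296/(85*(2*x - 3)) + 1/(20*(x + 1)) + 1/(2*(x - 1))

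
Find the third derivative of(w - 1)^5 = 60*w^2 - 120*w + 60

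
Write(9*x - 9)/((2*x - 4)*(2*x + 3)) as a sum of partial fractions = 45/(14*(2*x + 3)) + 9/(14*(x - 2))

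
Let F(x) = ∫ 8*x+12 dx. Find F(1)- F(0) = 16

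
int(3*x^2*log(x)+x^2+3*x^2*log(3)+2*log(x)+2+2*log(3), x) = x*(x^2 + 2)*log(3*x) + C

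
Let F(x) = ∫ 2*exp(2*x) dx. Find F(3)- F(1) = -exp(2) + exp(6)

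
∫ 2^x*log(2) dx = 2^x + C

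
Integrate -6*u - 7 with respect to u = -3*u^2 - 7*u + C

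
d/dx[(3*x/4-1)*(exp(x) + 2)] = 3*x*exp(x)/4 - exp(x)/4 + 3/2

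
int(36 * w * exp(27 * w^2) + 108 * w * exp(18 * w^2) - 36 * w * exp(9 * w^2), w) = (2*exp(18*w^2) + 9*exp(9*w^2) - 6)*exp(9*w^2)/3 + C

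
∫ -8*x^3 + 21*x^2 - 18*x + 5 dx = -2*x^4 + 7*x^3 - 9*x^2 + 5*x + C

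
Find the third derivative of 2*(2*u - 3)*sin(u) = -4*u*cos(u) - 12*sin(u) + 6*cos(u)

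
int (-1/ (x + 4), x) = -log(x + 4) + C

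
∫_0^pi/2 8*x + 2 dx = -pi*(-pi - 1)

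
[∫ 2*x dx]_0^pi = pi^2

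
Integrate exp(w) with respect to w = exp(w) + C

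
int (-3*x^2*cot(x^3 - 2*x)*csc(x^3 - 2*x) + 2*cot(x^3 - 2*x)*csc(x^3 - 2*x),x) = csc(x*(x^2 - 2)) + C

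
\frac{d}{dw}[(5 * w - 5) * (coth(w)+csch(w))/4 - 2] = (-5*w*cosh(w) - 5*w + 5*sinh(w) + 5*sinh(2*w)/2 + 5*cosh(w) + 5)/(4*sinh(w)^2)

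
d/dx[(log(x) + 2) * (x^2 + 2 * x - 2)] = (2*x^2*log(x) + 5*x^2 + 2*x*log(x) + 6*x - 2)/x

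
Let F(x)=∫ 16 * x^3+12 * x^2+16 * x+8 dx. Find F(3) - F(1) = 504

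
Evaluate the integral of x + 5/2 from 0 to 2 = 7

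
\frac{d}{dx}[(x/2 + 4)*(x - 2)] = x + 3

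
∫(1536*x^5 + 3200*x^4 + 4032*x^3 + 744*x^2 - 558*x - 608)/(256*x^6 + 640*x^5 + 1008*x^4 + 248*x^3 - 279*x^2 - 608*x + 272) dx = log((16*x^3 + 20*x^2 + 19*x - 16)^2/16 + 1) + C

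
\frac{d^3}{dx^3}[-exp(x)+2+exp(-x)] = (-exp(2*x) - 1)*exp(-x)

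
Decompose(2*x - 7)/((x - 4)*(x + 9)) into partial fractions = 25/(13*(x + 9)) + 1/(13*(x - 4))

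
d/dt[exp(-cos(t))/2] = exp(-cos(t))*sin(t)/2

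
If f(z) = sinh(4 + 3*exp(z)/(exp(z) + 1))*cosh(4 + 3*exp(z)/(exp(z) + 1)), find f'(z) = 3*exp(z)*cosh(2*(7*exp(z) + 4)/(exp(z) + 1))/(exp(2*z) + 2*exp(z) + 1)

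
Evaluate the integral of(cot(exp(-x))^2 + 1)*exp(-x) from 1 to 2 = -cot(exp(-1)) + cot(exp(-2))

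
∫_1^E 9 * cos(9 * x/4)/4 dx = -sin(9/4) + sin(9*E/4)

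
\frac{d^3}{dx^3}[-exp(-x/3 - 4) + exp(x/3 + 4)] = (exp(2*x/3 + 8) + 1)*exp(-x/3 - 4)/27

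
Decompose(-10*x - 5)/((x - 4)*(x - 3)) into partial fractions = 35/(x - 3) - 45/(x - 4)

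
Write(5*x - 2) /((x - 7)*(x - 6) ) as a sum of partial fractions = -28/(x - 6) + 33/(x - 7)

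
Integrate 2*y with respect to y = y^2 + C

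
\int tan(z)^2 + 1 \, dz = tan(z) + C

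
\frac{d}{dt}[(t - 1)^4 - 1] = 4*t^3 - 12*t^2 + 12*t - 4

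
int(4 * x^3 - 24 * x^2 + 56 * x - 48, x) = x^4 - 8*x^3 + 28*x^2 - 48*x + C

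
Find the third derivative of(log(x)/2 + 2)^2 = (2*log(x) + 5)/(2*x^3)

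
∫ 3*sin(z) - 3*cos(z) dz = -3*sqrt(2)*sin(z + pi/4) + C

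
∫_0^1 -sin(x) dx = -1 + cos(1)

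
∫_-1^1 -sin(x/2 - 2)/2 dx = cos(3/2) - cos(5/2)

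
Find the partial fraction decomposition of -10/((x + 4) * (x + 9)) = 2/(x + 9) - 2/(x + 4)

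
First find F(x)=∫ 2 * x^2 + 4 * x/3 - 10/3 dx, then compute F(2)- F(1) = 10/3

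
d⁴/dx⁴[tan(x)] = 24*tan(x)^5 + 40*tan(x)^3 + 16*tan(x)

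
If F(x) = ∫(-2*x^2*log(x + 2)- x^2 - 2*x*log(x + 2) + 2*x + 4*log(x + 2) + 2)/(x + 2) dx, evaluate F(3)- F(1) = -3*log(3) - log(5)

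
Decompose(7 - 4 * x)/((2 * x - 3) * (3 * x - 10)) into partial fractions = -19/(11*(3*x - 10)) - 2/(11*(2*x - 3))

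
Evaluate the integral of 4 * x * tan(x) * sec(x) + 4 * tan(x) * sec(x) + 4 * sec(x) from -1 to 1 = 8*sec(1)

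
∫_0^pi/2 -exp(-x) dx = -1 + exp(-pi/2)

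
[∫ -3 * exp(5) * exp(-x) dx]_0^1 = -3*exp(5) + 3*exp(4)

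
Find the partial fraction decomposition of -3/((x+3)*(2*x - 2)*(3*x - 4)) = -27/(26*(3*x - 4)) - 3/(104*(x + 3)) + 3/(8*(x - 1))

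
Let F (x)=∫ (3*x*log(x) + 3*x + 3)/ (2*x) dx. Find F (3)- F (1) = 6*log(3)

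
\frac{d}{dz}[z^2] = 2*z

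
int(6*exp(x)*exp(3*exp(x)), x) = 2*exp(3*exp(x)) + C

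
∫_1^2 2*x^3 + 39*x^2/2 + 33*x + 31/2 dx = 118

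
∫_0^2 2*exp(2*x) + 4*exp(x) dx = -6 + 2*exp(2) + (1 + exp(2))^2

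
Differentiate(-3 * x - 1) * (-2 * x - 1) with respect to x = 12*x + 5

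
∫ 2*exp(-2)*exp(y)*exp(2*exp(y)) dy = exp(2*exp(y) - 2) + C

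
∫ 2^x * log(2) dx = 2^x + C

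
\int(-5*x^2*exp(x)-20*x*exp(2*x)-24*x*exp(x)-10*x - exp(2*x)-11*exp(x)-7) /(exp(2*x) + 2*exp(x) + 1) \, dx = (-(exp(x) + 1)*(5*x^2 + 7*x - 11) + (-5*x^2 + 6*x - 3)*exp(x))/(exp(x) + 1) + C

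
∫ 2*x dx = x^2 + C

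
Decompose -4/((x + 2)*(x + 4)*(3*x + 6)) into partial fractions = -1/(3*(x + 4)) + 1/(3*(x + 2)) - 2/(3*(x + 2)^2)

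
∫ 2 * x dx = x^2 + C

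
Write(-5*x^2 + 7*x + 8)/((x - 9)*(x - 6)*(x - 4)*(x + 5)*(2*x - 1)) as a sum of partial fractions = -164/(14399*(2*x - 1)) - 76/(7623*(x + 5)) - 22/(315*(x - 4)) + 65/(363*(x - 6)) - 167/(1785*(x - 9))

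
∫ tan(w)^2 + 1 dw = tan(w) + C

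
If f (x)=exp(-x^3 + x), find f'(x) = -3*x^2*exp(-x^3 + x) + exp(-x^3 + x)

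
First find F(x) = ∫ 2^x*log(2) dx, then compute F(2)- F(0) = 3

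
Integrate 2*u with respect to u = u^2 + C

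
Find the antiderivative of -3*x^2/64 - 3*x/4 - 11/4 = -x^3/64 - 3*x^2/8 - 11*x/4 + C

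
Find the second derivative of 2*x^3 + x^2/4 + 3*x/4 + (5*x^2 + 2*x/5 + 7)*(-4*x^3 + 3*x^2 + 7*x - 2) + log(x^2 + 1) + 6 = (-4000*x^7 + 1608*x^6 - 7388*x^5 + 3497*x^4 - 2776*x^3 + 2150*x^2 + 612*x + 301)/(10*x^4 + 20*x^2 + 10)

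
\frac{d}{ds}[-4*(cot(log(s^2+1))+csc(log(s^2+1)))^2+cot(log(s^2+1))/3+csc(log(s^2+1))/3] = 2*s*(-cos(log(s^2 + 1)) - 1 + 24*cos(log(s^2 + 1))^2/sin(log(s^2 + 1)) + 48*cos(log(s^2 + 1))/sin(log(s^2 + 1)) + 24/sin(log(s^2 + 1)))/((3*s^2 + 3)*sin(log(s^2 + 1))^2)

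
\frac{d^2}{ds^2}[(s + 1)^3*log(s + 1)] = 6*s*log(s + 1) + 5*s + 6*log(s + 1) + 5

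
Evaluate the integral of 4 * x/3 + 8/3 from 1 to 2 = 14/3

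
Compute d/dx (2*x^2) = 4*x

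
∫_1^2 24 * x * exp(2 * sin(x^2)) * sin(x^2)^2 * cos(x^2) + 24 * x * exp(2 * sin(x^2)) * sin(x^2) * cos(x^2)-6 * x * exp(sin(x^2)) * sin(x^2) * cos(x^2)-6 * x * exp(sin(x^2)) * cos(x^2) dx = -6*exp(2*sin(1))*sin(1)^2 + 6*exp(2*sin(4))*sin(4)^2 - 3*exp(sin(4))*sin(4) + 3*exp(sin(1))*sin(1)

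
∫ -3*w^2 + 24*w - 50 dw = -w^3 + 12*w^2 - 50*w + C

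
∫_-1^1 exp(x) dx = E - exp(-1)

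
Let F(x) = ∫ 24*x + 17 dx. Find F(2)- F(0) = 82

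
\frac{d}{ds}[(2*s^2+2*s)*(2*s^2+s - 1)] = 16*s^3 + 18*s^2 - 2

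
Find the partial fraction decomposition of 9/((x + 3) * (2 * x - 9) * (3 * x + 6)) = 4/(65*(2*x - 9)) + 1/(5*(x + 3)) - 3/(13*(x + 2))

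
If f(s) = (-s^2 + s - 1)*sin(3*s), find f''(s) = 9*s^2*sin(3*s) - 9*s*sin(3*s) - 12*s*cos(3*s) + 7*sin(3*s) + 6*cos(3*s)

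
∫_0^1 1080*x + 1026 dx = 1566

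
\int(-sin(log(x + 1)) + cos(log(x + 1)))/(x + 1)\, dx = sqrt(2)*sin(log(x + 1) + pi/4) + C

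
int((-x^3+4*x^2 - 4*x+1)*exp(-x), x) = (x^3 - x^2 + 2*x + 1)*exp(-x) + C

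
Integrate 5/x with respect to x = 5*log(2*x) + C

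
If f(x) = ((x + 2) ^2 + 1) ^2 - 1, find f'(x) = 4*x^3 + 24*x^2 + 52*x + 40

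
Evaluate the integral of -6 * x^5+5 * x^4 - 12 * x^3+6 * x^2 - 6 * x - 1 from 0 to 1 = -5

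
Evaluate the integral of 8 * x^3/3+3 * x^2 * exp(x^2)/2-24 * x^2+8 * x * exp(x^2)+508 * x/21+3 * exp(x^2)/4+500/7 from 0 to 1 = 19*E/4 + 1516/21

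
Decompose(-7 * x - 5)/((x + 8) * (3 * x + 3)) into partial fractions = -17/(7*(x + 8)) + 2/(21*(x + 1))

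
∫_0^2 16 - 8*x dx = 16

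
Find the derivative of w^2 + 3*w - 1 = 2*w + 3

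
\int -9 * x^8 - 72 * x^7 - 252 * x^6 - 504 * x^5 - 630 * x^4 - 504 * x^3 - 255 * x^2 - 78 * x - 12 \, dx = -x^9 - 9*x^8 - 36*x^7 - 84*x^6 - 126*x^5 - 126*x^4 - 85*x^3 - 39*x^2 - 12*x + C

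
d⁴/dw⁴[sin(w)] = sin(w)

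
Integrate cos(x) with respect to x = sin(x) + C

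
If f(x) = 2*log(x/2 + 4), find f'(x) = 2/(x + 8)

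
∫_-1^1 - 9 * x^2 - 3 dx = -12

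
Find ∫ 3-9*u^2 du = -3*u^3 + 3*u + C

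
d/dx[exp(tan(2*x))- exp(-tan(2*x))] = 2*(exp(2*tan(2*x)) + 1)*exp(-tan(2*x))/cos(2*x)^2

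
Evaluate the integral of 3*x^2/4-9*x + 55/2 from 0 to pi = 2*(-3 + pi/2)^3 + pi/2 + 54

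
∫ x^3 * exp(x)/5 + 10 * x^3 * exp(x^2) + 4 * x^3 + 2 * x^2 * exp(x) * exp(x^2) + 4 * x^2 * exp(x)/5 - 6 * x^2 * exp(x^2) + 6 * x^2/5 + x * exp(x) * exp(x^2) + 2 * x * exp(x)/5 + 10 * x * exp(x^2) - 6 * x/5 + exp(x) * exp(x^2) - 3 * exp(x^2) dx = x*(5*x + exp(x) - 3)*(x^2 + x + 5*exp(x^2))/5 + C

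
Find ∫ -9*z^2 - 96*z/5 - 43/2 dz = -3*z^3 - 48*z^2/5 - 43*z/2 + C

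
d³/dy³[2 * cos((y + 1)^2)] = 16*y^3*sin(y^2 + 2*y + 1) + 48*y^2*sin(y^2 + 2*y + 1) + 48*y*sin(y^2 + 2*y + 1) - 24*y*cos(y^2 + 2*y + 1) + 16*sin(y^2 + 2*y + 1) - 24*cos(y^2 + 2*y + 1)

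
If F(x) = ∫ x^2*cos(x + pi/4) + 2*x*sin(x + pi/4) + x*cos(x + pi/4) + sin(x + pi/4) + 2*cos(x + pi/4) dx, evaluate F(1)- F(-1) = sqrt(2)*(cos(1) + 3*sin(1))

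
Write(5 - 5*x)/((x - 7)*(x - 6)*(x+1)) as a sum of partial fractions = 5/(28*(x + 1)) + 25/(7*(x - 6)) - 15/(4*(x - 7))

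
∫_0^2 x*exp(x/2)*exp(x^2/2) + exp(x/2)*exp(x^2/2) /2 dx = -1 + exp(3)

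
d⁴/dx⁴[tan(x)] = 24*tan(x)^5 + 40*tan(x)^3 + 16*tan(x)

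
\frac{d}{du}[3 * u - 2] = 3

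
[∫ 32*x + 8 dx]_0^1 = 24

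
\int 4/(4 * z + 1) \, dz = log(4*z + 1) + C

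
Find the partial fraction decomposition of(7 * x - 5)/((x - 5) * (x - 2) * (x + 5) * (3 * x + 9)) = 2/(21*(x + 5)) - 13/(120*(x + 3)) - 1/(35*(x - 2)) + 1/(24*(x - 5))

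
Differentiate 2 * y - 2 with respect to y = 2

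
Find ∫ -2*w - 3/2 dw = -w^2 - 3*w/2 + C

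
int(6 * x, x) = 3*x^2 + C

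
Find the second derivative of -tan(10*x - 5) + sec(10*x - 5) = -200*tan(10*x - 5)^3 + 200*tan(10*x - 5)^2*sec(10*x - 5) - 200*tan(10*x - 5) + 100*sec(10*x - 5)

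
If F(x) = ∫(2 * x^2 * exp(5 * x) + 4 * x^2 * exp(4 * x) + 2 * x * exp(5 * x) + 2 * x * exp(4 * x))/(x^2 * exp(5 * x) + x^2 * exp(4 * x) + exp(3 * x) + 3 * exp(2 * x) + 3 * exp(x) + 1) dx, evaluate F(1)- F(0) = log(1 + exp(4)/(1 + E)^2)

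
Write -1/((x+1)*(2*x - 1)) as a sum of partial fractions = -2/(3*(2*x - 1)) + 1/(3*(x + 1))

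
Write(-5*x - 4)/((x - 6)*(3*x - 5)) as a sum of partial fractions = 37/(13*(3*x - 5)) - 34/(13*(x - 6))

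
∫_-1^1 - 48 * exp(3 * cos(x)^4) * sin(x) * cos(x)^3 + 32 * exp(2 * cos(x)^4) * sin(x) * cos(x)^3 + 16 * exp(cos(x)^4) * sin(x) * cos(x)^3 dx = 0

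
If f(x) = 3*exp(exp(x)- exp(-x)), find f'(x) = (3*exp(exp(x) - exp(-x)) + 3*exp(2*x + exp(x) - exp(-x)))*exp(-x)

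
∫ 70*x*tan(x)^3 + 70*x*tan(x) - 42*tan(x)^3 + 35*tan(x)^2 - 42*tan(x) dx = (35*x - 21)*tan(x)^2 + C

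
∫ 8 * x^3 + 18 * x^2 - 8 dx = 2*x^4 + 6*x^3 - 8*x + C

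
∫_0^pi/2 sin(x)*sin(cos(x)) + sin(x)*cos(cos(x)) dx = -cos(1) + sin(1) + 1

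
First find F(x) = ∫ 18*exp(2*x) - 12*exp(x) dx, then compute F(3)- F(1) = -(-2 + 3*E)^2 + (-2 + 3*exp(3))^2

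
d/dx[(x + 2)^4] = 4*x^3 + 24*x^2 + 48*x + 32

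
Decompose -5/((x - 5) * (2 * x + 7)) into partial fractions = 10/(17*(2*x + 7)) - 5/(17*(x - 5))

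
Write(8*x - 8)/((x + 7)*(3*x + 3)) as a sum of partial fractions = 32/(9*(x + 7)) - 8/(9*(x + 1))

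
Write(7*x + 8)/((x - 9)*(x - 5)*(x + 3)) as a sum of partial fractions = -13/(96*(x + 3)) - 43/(32*(x - 5)) + 71/(48*(x - 9))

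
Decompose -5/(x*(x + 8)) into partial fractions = 5/(8*(x + 8)) - 5/(8*x)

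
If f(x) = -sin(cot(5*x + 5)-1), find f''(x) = -25*(-1 + sin(5*x + 5)^(-2))^2*sin(1 - 1/tan(5*x + 5)) + 25*sin(1 - 1/tan(5*x + 5)) - 50*sin(1 - 1/tan(5*x + 5))/sin(5*x + 5)^2 - 50*cos(1 - 1/tan(5*x + 5))*cos(5*x + 5)/sin(5*x + 5)^3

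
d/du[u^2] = 2*u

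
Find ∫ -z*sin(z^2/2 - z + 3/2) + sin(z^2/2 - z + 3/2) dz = cos((z - 1)^2/2 + 1) + C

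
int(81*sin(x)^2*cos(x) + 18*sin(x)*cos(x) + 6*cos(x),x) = 3*(9*sin(x)^2 + 3*sin(x) + 2)*sin(x) + C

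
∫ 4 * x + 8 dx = 2*x^2 + 8*x + C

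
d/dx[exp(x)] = exp(x)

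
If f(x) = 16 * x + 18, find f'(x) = 16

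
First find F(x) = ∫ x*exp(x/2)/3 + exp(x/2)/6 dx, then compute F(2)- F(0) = E/3 + 1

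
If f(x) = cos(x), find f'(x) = -sin(x)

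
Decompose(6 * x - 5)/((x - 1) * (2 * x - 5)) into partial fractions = 20/(3*(2*x - 5)) - 1/(3*(x - 1))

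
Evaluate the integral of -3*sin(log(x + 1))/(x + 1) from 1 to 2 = -3*cos(log(2)) + 3*cos(log(3))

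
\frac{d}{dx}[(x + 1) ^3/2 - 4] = 3*x^2/2 + 3*x + 3/2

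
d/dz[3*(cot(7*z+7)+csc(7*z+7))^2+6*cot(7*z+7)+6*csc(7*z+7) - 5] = -42*(sqrt(2)*sin(7*z + pi/4 + 7)*cos(7*z + 7) + sqrt(2)*sin(7*z + pi/4 + 7) + cos(7*z + 7) + 1)/sin(7*z + 7)^3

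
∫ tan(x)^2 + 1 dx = tan(x) + C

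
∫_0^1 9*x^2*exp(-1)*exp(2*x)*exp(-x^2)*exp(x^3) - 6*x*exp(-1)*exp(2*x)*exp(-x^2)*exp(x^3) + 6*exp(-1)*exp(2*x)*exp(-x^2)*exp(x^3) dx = -3*exp(-1) + 3*E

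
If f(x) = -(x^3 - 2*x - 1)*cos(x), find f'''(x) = -x^3*sin(x) + 9*x^2*cos(x) + 20*x*sin(x) + sin(x) - 12*cos(x)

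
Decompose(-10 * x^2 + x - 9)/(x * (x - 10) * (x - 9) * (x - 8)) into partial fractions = -641/(16*(x - 8)) + 90/(x - 9) - 999/(20*(x - 10)) + 1/(80*x)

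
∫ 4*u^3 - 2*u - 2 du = u^4 - u^2 - 2*u + C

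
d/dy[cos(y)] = -sin(y)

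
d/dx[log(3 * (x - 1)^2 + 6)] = (2*x - 2)/(x^2 - 2*x + 3)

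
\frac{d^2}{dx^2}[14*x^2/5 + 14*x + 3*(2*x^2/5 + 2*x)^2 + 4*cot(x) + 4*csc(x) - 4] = 144*x^2/25 + 144*x/5 + 148/5 - 4/sin(x) + 8*cos(x)/sin(x)^3 + 8/sin(x)^3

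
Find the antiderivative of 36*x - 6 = 18*x^2 - 6*x + C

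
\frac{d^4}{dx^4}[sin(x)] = sin(x)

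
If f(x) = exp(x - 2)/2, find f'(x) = exp(x - 2)/2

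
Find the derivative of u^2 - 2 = 2*u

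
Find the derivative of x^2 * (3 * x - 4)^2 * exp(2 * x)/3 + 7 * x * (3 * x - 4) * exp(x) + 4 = 6*x^4*exp(2*x) - 4*x^3*exp(2*x) - 40*x^2*exp(2*x)/3 + 21*x^2*exp(x) + 32*x*exp(2*x)/3 + 14*x*exp(x) - 28*exp(x)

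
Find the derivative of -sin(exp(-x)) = exp(-x)*cos(exp(-x))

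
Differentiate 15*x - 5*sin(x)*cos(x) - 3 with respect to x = 10*sin(x)^2 + 10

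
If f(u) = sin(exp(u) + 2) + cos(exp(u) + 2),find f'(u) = sqrt(2)*exp(u)*cos(exp(u) + pi/4 + 2)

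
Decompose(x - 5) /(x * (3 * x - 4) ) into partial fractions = -11/(4*(3*x - 4)) + 5/(4*x)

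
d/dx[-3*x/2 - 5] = -3/2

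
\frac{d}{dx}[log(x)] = 1/x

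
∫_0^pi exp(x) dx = -1 + exp(pi)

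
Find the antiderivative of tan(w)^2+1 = tan(w) + C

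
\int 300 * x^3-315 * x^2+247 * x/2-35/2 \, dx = 75*x^4 - 105*x^3 + 247*x^2/4 - 35*x/2 + C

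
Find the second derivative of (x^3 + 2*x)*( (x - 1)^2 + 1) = 20*x^3 - 24*x^2 + 24*x - 8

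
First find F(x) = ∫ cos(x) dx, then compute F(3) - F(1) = -sin(1) + sin(3)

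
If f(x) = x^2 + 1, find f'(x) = 2*x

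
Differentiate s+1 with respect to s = 1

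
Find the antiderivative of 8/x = 8*log(x) + C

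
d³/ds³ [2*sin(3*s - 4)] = -54*cos(3*s - 4)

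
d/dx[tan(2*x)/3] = 2/(3*cos(2*x)^2)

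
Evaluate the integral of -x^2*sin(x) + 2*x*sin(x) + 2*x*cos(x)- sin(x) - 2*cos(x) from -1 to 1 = -4*cos(1)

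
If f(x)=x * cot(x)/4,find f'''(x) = -3*x*cot(x)^4/2 - 2*x*cot(x)^2 - x/2 + 3*cot(x)^3/2 + 3*cot(x)/2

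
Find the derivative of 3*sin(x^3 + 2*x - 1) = 3*(3*x^2 + 2)*cos(x^3 + 2*x - 1)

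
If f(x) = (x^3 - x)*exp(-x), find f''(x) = (x^3 - 6*x^2 + 5*x + 2)*exp(-x)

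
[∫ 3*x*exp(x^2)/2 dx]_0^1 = -3/4 + 3*E/4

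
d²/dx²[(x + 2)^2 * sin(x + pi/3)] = -x^2*sin(x + pi/3) - 4*sqrt(2)*x*sin(x + pi/12) - 2*sin(x + pi/3) + 8*cos(x + pi/3)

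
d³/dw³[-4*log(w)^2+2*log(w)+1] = (28 - 16*log(w))/w^3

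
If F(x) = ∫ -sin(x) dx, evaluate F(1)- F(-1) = 0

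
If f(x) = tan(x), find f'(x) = cos(x)^(-2)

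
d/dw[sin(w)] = cos(w)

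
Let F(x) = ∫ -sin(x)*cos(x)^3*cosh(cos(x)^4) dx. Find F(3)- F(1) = -sinh(cos(1)^4)/4 + sinh(cos(3)^4)/4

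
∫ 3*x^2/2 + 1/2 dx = x^3/2 + x/2 + C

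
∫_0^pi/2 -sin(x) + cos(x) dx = 0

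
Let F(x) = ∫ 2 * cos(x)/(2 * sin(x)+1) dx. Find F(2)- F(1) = -log(1 + 2*sin(1)) + log(1 + 2*sin(2))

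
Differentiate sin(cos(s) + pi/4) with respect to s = -sin(s)*cos(cos(s) + pi/4)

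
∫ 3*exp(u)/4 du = 3*exp(u)/4 + C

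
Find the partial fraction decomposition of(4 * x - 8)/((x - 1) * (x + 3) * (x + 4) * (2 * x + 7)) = -176/(9*(2*x + 7)) + 24/(5*(x + 4)) + 5/(x + 3) - 1/(45*(x - 1))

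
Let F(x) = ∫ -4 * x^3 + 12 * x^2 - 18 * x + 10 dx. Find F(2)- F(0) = 0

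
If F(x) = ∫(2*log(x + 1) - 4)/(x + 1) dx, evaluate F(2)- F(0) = -4 + (-2 + log(3))^2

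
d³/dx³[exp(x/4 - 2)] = exp(x/4 - 2)/64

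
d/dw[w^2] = 2*w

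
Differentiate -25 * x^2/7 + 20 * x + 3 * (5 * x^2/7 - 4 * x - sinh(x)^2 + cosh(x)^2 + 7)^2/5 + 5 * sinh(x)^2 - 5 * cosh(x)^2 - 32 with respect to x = 60*x^3/49 - 72*x^2/7 + 902*x/35 - 92/5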